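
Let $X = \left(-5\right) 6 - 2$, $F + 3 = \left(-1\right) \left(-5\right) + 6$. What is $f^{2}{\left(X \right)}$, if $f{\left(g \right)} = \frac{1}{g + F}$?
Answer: $\frac{1}{576} \approx 0.0017361$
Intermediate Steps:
$F = 8$ ($F = -3 + \left(\left(-1\right) \left(-5\right) + 6\right) = -3 + \left(5 + 6\right) = -3 + 11 = 8$)
$X = -32$ ($X = -30 - 2 = -32$)
$f{\left(g \right)} = \frac{1}{8 + g}$ ($f{\left(g \right)} = \frac{1}{g + 8} = \frac{1}{8 + g}$)
$f^{2}{\left(X \right)} = \left(\frac{1}{8 - 32}\right)^{2} = \left(\frac{1}{-24}\right)^{2} = \left(- \frac{1}{24}\right)^{2} = \frac{1}{576}$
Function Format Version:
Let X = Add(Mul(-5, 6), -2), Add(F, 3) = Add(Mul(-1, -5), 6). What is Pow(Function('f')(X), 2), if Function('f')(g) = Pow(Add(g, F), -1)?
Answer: Rational(1, 576) ≈ 0.0017361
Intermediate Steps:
F = 8 (F = Add(-3, Add(Mul(-1, -5), 6)) = Add(-3, Add(5, 6)) = Add(-3, 11) = 8)
X = -32 (X = Add(-30, -2) = -32)
Function('f')(g) = Pow(Add(8, g), -1) (Function('f')(g) = Pow(Add(g, 8), -1) = Pow(Add(8, g), -1))
Pow(Function('f')(X), 2) = Pow(Pow(Add(8, -32), -1), 2) = Pow(Pow(-24, -1), 2) = Pow(Rational(-1, 24), 2) = Rational(1, 576)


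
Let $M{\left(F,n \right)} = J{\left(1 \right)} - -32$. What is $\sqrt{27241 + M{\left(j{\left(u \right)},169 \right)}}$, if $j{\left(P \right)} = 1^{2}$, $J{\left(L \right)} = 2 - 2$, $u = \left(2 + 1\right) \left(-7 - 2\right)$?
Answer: $\sqrt{27273} \approx 165.15$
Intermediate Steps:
$u = -27$ ($u = 3 \left(-9\right) = -27$)
$J{\left(L \right)} = 0$
$j{\left(P \right)} = 1$
$M{\left(F,n \right)} = 32$ ($M{\left(F,n \right)} = 0 - -32 = 0 + 32 = 32$)
$\sqrt{27241 + M{\left(j{\left(u \right)},169 \right)}} = \sqrt{27241 + 32} = \sqrt{27273}$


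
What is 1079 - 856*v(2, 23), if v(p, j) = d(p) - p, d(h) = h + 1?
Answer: 223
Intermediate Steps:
d(h) = 1 + h
v(p, j) = 1 (v(p, j) = (1 + p) - p = 1)
1079 - 856*v(2, 23) = 1079 - 856*1 = 1079 - 856 = 223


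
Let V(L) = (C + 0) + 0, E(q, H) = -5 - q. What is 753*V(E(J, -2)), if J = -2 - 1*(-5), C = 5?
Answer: 3765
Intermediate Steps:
J = 3 (J = -2 + 5 = 3)
V(L) = 5 (V(L) = (5 + 0) + 0 = 5 + 0 = 5)
753*V(E(J, -2)) = 753*5 = 3765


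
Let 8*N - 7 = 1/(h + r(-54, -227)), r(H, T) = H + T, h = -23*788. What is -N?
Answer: -64417/73620 ≈ -0.87499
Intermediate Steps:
h = -18124
N = 64417/73620 (N = 7/8 + 1/(8*(-18124 + (-54 - 227))) = 7/8 + 1/(8*(-18124 - 281)) = 7/8 + (1/8)/(-18405) = 7/8 + (1/8)*(-1/18405) = 7/8 - 1/147240 = 64417/73620 ≈ 0.87499)
-N = -1*64417/73620 = -64417/73620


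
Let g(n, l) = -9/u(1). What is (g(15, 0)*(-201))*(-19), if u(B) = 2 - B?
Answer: -34371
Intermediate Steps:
g(n, l) = -9 (g(n, l) = -9/(2 - 1*1) = -9/(2 - 1) = -9/1 = -9*1 = -9)
(g(15, 0)*(-201))*(-19) = -9*(-201)*(-19) = 1809*(-19) = -34371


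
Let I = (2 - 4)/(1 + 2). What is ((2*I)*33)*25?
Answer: -1100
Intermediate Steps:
I = -⅔ (I = -2/3 = -2*⅓ = -⅔ ≈ -0.66667)
((2*I)*33)*25 = ((2*(-⅔))*33)*25 = -4/3*33*25 = -44*25 = -1100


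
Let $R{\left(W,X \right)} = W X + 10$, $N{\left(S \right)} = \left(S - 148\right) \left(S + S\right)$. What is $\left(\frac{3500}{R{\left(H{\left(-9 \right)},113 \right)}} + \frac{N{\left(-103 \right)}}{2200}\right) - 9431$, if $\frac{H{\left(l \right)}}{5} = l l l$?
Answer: $- \frac{6819500933}{724900} \approx -9407.5$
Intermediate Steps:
$H{\left(l \right)} = 5 l^{3}$ ($H{\left(l \right)} = 5 l l l = 5 l^{2} l = 5 l^{3}$)
$N{\left(S \right)} = 2 S \left(-148 + S\right)$ ($N{\left(S \right)} = \left(-148 + S\right) 2 S = 2 S \left(-148 + S\right)$)
$R{\left(W,X \right)} = 10 + W X$
$\left(\frac{3500}{R{\left(H{\left(-9 \right)},113 \right)}} + \frac{N{\left(-103 \right)}}{2200}\right) - 9431 = \left(\frac{3500}{10 + 5 \left(-9\right)^{3} \cdot 113} + \frac{2 \left(-103\right) \left(-148 - 103\right)}{2200}\right) - 9431 = \left(\frac{3500}{10 + 5 \left(-729\right) 113} + 2 \left(-103\right) \left(-251\right) \frac{1}{2200}\right) - 9431 = \left(\frac{3500}{10 - 411885} + 51706 \cdot \frac{1}{2200}\right) - 9431 = \left(\frac{3500}{10 - 411885} + \frac{25853}{1100}\right) - 9431 = \left(\frac{3500}{-411875} + \frac{25853}{1100}\right) - 9431 = \left(3500 \left(- \frac{1}{411875}\right) + \frac{25853}{1100}\right) - 9431 = \left(- \frac{28}{3295} + \frac{25853}{1100}\right) - 9431 = \frac{17030967}{724900} - 9431 = - \frac{6819500933}{724900}$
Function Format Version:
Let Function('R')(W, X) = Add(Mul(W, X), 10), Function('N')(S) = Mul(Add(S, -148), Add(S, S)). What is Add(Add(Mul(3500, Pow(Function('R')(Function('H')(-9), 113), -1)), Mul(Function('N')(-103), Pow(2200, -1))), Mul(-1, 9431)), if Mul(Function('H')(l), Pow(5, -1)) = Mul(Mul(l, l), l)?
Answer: Rational(-6819500933, 724900) ≈ -9407.5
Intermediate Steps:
Function('H')(l) = Mul(5, Pow(l, 3)) (Function('H')(l) = Mul(5, Mul(Mul(l, l), l)) = Mul(5, Mul(Pow(l, 2), l)) = Mul(5, Pow(l, 3)))
Function('N')(S) = Mul(2, S, Add(-148, S)) (Function('N')(S) = Mul(Add(-148, S), Mul(2, S)) = Mul(2, S, Add(-148, S)))
Function('R')(W, X) = Add(10, Mul(W, X))
Add(Add(Mul(3500, Pow(Function('R')(Function('H')(-9), 113), -1)), Mul(Function('N')(-103), Pow(2200, -1))), Mul(-1, 9431)) = Add(Add(Mul(3500, Pow(Add(10, Mul(Mul(5, Pow(-9, 3)), 113)), -1)), Mul(Mul(2, -103, Add(-148, -103)), Pow(2200, -1))), Mul(-1, 9431)) = Add(Add(Mul(3500, Pow(Add(10, Mul(Mul(5, -729), 113)), -1)), Mul(Mul(2, -103, -251), Rational(1, 2200))), -9431) = Add(Add(Mul(3500, Pow(Add(10, Mul(-3645, 113)), -1)), Mul(51706, Rational(1, 2200))), -9431) = Add(Add(Mul(3500, Pow(Add(10, -411885), -1)), Rational(25853, 1100)), -9431) = Add(Add(Mul(3500, Pow(-411875, -1)), Rational(25853, 1100)), -9431) = Add(Add(Mul(3500, Rational(-1, 411875)), Rational(25853, 1100)), -9431) = Add(Add(Rational(-28, 3295), Rational(25853, 1100)), -9431) = Add(Rational(17030967, 724900), -9431) = Rational(-6819500933, 724900)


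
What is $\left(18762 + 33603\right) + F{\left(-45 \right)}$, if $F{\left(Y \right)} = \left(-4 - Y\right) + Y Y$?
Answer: $54431$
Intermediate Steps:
$F{\left(Y \right)} = -4 + Y^{2} - Y$ ($F{\left(Y \right)} = \left(-4 - Y\right) + Y^{2} = -4 + Y^{2} - Y$)
$\left(18762 + 33603\right) + F{\left(-45 \right)} = \left(18762 + 33603\right) - \left(-41 - 2025\right) = 52365 + \left(-4 + 2025 + 45\right) = 52365 + 2066 = 54431$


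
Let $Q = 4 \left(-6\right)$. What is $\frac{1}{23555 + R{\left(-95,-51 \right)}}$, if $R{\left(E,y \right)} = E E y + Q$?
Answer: $- \frac{1}{436744} \approx -2.2897 \cdot 10^{-6}$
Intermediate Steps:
$Q = -24$
$R{\left(E,y \right)} = -24 + y E^{2}$ ($R{\left(E,y \right)} = E E y - 24 = E^{2} y - 24 = y E^{2} - 24 = -24 + y E^{2}$)
$\frac{1}{23555 + R{\left(-95,-51 \right)}} = \frac{1}{23555 - \left(24 + 51 \left(-95\right)^{2}\right)} = \frac{1}{23555 - 460299} = \frac{1}{-436744} = - \frac{1}{436744}$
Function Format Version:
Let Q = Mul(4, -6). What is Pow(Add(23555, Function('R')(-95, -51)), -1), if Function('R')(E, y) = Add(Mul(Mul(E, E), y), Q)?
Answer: Rational(-1, 436744) ≈ -2.2897e-6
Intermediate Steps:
Q = -24
Function('R')(E, y) = Add(-24, Mul(y, Pow(E, 2))) (Function('R')(E, y) = Add(Mul(Mul(E, E), y), -24) = Add(Mul(Pow(E, 2), y), -24) = Add(Mul(y, Pow(E, 2)), -24) = Add(-24, Mul(y, Pow(E, 2))))
Pow(Add(23555, Function('R')(-95, -51)), -1) = Pow(Add(23555, Add(-24, Mul(-51, Pow(-95, 2)))), -1) = Pow(Add(23555, Add(-24, Mul(-51, 9025))), -1) = Pow(Add(23555, Add(-24, -460275)), -1) = Pow(Add(23555, -460299), -1) = Pow(-436744, -1) = Rational(-1, 436744)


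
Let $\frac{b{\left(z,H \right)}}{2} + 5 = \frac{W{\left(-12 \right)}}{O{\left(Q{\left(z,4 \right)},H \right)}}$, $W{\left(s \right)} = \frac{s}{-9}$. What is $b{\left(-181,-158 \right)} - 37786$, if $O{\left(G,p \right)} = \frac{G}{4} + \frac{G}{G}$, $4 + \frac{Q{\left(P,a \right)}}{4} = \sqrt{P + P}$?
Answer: $- \frac{14022324}{371} - \frac{8 i \sqrt{362}}{1113} \approx -37796.0 - 0.13676 i$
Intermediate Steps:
$Q{\left(P,a \right)} = -16 + 4 \sqrt{2} \sqrt{P}$ ($Q{\left(P,a \right)} = -16 + 4 \sqrt{P + P} = -16 + 4 \sqrt{2 P} = -16 + 4 \sqrt{2} \sqrt{P}$)
$O{\left(G,p \right)} = 1 + \frac{G}{4}$ ($O{\left(G,p \right)} = G \frac{1}{4} + 1 = \frac{G}{4} + 1 = 1 + \frac{G}{4}$)
$W{\left(s \right)} = - \frac{s}{9}$ ($W{\left(s \right)} = s \left(- \frac{1}{9}\right) = - \frac{s}{9}$)
$b{\left(z,H \right)} = -10 + \frac{8}{3 \left(-3 + \sqrt{2} \sqrt{z}\right)}$ ($b{\left(z,H \right)} = -10 + 2 \frac{\left(- \frac{1}{9}\right) \left(-12\right)}{1 + \frac{-16 + 4 \sqrt{2} \sqrt{z}}{4}} = -10 + 2 \frac{4}{3 \left(1 + \left(-4 + \sqrt{2} \sqrt{z}\right)\right)} = -10 + 2 \frac{4}{3 \left(-3 + \sqrt{2} \sqrt{z}\right)} = -10 + \frac{8}{3 \left(-3 + \sqrt{2} \sqrt{z}\right)}$)
$b{\left(-181,-158 \right)} - 37786 = \frac{2 \left(49 - 15 \sqrt{2} \sqrt{-181}\right)}{3 \left(-3 + \sqrt{2} \sqrt{-181}\right)} - 37786 = \frac{2 \left(49 - 15 \sqrt{2} i \sqrt{181}\right)}{3 \left(-3 + \sqrt{2} i \sqrt{181}\right)} - 37786 = \frac{2 \left(49 - 15 i \sqrt{362}\right)}{3 \left(-3 + i \sqrt{362}\right)} - 37786 = -37786 + \frac{2 \left(49 - 15 i \sqrt{362}\right)}{3 \left(-3 + i \sqrt{362}\right)}$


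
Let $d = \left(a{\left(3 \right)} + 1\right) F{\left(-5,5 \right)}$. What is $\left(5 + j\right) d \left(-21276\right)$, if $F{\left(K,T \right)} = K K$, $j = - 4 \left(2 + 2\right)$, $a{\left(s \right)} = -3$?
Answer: $-11701800$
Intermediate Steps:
$j = -16$ ($j = \left(-4\right) 4 = -16$)
$F{\left(K,T \right)} = K^{2}$
$d = -50$ ($d = \left(-3 + 1\right) \left(-5\right)^{2} = \left(-2\right) 25 = -50$)
$\left(5 + j\right) d \left(-21276\right) = \left(5 - 16\right) \left(-50\right) \left(-21276\right) = \left(-11\right) \left(-50\right) \left(-21276\right) = 550 \left(-21276\right) = -11701800$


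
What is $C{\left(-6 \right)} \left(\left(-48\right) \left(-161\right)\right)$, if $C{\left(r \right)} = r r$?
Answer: $278208$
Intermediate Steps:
$C{\left(r \right)} = r^{2}$
$C{\left(-6 \right)} \left(\left(-48\right) \left(-161\right)\right) = \left(-6\right)^{2} \left(\left(-48\right) \left(-161\right)\right) = 36 \cdot 7728 = 278208$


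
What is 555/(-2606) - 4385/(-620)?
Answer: 1108321/161572 ≈ 6.8596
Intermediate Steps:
555/(-2606) - 4385/(-620) = 555*(-1/2606) - 4385*(-1/620) = -555/2606 + 877/124 = 1108321/161572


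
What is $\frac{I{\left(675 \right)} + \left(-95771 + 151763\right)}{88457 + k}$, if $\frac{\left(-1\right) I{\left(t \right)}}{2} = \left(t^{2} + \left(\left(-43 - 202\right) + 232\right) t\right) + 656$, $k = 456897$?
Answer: $- \frac{419510}{272677} \approx -1.5385$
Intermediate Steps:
$I{\left(t \right)} = -1312 - 2 t^{2} + 26 t$ ($I{\left(t \right)} = - 2 \left(\left(t^{2} + \left(\left(-43 - 202\right) + 232\right) t\right) + 656\right) = - 2 \left(\left(t^{2} + \left(-245 + 232\right) t\right) + 656\right) = - 2 \left(\left(t^{2} - 13 t\right) + 656\right) = - 2 \left(656 + t^{2} - 13 t\right) = -1312 - 2 t^{2} + 26 t$)
$\frac{I{\left(675 \right)} + \left(-95771 + 151763\right)}{88457 + k} = \frac{\left(-1312 - 2 \cdot 675^{2} + 26 \cdot 675\right) + \left(-95771 + 151763\right)}{88457 + 456897} = \frac{\left(-1312 - 911250 + 17550\right) + 55992}{545354} = \left(\left(-1312 - 911250 + 17550\right) + 55992\right) \frac{1}{545354} = \left(-895012 + 55992\right) \frac{1}{545354} = \left(-839020\right) \frac{1}{545354} = - \frac{419510}{272677}$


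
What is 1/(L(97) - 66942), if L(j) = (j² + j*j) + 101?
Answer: -1/48023 ≈ -2.0823e-5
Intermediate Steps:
L(j) = 101 + 2*j² (L(j) = (j² + j²) + 101 = 2*j² + 101 = 101 + 2*j²)
1/(L(97) - 66942) = 1/((101 + 2*97²) - 66942) = 1/((101 + 2*9409) - 66942) = 1/((101 + 18818) - 66942) = 1/(18919 - 66942) = 1/(-48023) = -1/48023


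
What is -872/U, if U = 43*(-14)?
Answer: 436/301 ≈ 1.4485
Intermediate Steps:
U = -602
-872/U = -872/(-602) = -872*(-1/602) = 436/301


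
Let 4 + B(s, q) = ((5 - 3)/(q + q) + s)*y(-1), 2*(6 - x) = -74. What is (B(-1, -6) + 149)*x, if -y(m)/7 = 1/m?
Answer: 35303/6 ≈ 5883.8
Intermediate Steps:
x = 43 (x = 6 - ½*(-74) = 6 + 37 = 43)
y(m) = -7/m
B(s, q) = -4 + 7*s + 7/q (B(s, q) = -4 + ((5 - 3)/(q + q) + s)*(-7/(-1)) = -4 + (2/((2*q)) + s)*(-7*(-1)) = -4 + (2*(1/(2*q)) + s)*7 = -4 + (1/q + s)*7 = -4 + (s + 1/q)*7 = -4 + (7*s + 7/q) = -4 + 7*s + 7/q)
(B(-1, -6) + 149)*x = ((-4 + 7*(-1) + 7/(-6)) + 149)*43 = ((-4 - 7 + 7*(-⅙)) + 149)*43 = ((-4 - 7 - 7/6) + 149)*43 = (-73/6 + 149)*43 = (821/6)*43 = 35303/6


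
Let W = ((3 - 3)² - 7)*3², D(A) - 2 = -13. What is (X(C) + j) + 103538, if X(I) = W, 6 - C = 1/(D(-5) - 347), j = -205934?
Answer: -102459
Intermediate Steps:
D(A) = -11 (D(A) = 2 - 13 = -11)
C = 2149/358 (C = 6 - 1/(-11 - 347) = 6 - 1/(-358) = 6 - 1*(-1/358) = 6 + 1/358 = 2149/358 ≈ 6.0028)
W = -63 (W = (0² - 7)*9 = (0 - 7)*9 = -7*9 = -63)
X(I) = -63
(X(C) + j) + 103538 = (-63 - 205934) + 103538 = -205997 + 103538 = -102459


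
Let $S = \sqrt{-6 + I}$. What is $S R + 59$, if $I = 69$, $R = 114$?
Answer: $59 + 342 \sqrt{7} \approx 963.85$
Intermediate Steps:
$S = 3 \sqrt{7}$ ($S = \sqrt{-6 + 69} = \sqrt{63} = 3 \sqrt{7} \approx 7.9373$)
$S R + 59 = 3 \sqrt{7} \cdot 114 + 59 = 342 \sqrt{7} + 59 = 59 + 342 \sqrt{7}$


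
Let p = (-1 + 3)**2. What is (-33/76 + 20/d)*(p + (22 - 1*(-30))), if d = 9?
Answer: 17122/171 ≈ 100.13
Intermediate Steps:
p = 4 (p = 2**2 = 4)
(-33/76 + 20/d)*(p + (22 - 1*(-30))) = (-33/76 + 20/9)*(4 + (22 - 1*(-30))) = (-33*1/76 + 20*(1/9))*(4 + (22 + 30)) = (-33/76 + 20/9)*(4 + 52) = (1223/684)*56 = 17122/171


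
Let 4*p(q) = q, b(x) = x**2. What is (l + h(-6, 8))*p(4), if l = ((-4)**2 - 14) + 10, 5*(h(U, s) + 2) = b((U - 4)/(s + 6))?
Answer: 495/49 ≈ 10.102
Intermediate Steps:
h(U, s) = -2 + (-4 + U)**2/(5*(6 + s)**2) (h(U, s) = -2 + ((U - 4)/(s + 6))**2/5 = -2 + ((-4 + U)/(6 + s))**2/5 = -2 + ((-4 + U)**2/(6 + s)**2)/5 = -2 + (-4 + U)**2/(5*(6 + s)**2))
p(q) = q/4
l = 12 (l = (16 - 14) + 10 = 2 + 10 = 12)
(l + h(-6, 8))*p(4) = (12 + (-2 + (-4 - 6)**2/(5*(6 + 8)**2)))*((1/4)*4) = (12 + (-2 + (1/5)*(-10)**2/14**2))*1 = (12 + (-2 + (1/5)*100*(1/196)))*1 = (12 + (-2 + 5/49))*1 = (12 - 93/49)*1 = (495/49)*1 = 495/49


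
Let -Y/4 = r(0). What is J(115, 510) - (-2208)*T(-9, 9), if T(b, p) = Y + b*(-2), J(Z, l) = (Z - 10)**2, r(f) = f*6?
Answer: 50769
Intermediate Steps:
r(f) = 6*f
Y = 0 (Y = -24*0 = -4*0 = 0)
J(Z, l) = (-10 + Z)**2
T(b, p) = -2*b (T(b, p) = 0 + b*(-2) = 0 - 2*b = -2*b)
J(115, 510) - (-2208)*T(-9, 9) = (-10 + 115)**2 - (-2208)*(-2*(-9)) = 105**2 - (-2208)*18 = 11025 - 1*(-39744) = 11025 + 39744 = 50769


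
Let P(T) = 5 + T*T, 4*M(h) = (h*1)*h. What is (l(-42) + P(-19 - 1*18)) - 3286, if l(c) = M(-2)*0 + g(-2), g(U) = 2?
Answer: -1910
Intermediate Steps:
M(h) = h²/4 (M(h) = ((h*1)*h)/4 = (h*h)/4 = h²/4)
P(T) = 5 + T²
l(c) = 2 (l(c) = ((¼)*(-2)²)*0 + 2 = ((¼)*4)*0 + 2 = 1*0 + 2 = 0 + 2 = 2)
(l(-42) + P(-19 - 1*18)) - 3286 = (2 + (5 + (-19 - 1*18)²)) - 3286 = (2 + (5 + (-19 - 18)²)) - 3286 = (2 + (5 + (-37)²)) - 3286 = (2 + (5 + 1369)) - 3286 = (2 + 1374) - 3286 = 1376 - 3286 = -1910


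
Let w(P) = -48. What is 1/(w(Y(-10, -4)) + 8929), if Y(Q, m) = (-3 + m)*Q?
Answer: 1/8881 ≈ 0.00011260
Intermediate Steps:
Y(Q, m) = Q*(-3 + m)
1/(w(Y(-10, -4)) + 8929) = 1/(-48 + 8929) = 1/8881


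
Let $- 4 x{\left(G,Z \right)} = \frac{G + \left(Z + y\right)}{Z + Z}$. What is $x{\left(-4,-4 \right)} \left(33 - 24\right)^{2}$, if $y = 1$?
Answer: $- \frac{567}{32} \approx -17.719$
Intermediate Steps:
$x{\left(G,Z \right)} = - \frac{1 + G + Z}{8 Z}$ ($x{\left(G,Z \right)} = - \frac{\left(G + \left(Z + 1\right)\right) \frac{1}{Z + Z}}{4} = - \frac{\left(G + \left(1 + Z\right)\right) \frac{1}{2 Z}}{4} = - \frac{\left(1 + G + Z\right) \frac{1}{2 Z}}{4} = - \frac{\frac{1}{2} \frac{1}{Z} \left(1 + G + Z\right)}{4} = - \frac{1 + G + Z}{8 Z}$)
$x{\left(-4,-4 \right)} \left(33 - 24\right)^{2} = \frac{-1 - -4 - -4}{8 \left(-4\right)} \left(33 - 24\right)^{2} = \frac{1}{8} \left(- \frac{1}{4}\right) \left(-1 + 4 + 4\right) 9^{2} = \frac{1}{8} \left(- \frac{1}{4}\right) 7 \cdot 81 = \left(- \frac{7}{32}\right) 81 = - \frac{567}{32}$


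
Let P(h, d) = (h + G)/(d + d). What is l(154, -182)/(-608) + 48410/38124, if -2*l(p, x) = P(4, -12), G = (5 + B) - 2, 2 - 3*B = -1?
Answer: 14713463/11589696 ≈ 1.2695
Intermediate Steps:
B = 1 (B = 2/3 - 1/3*(-1) = 2/3 + 1/3 = 1)
G = 4 (G = (5 + 1) - 2 = 6 - 2 = 4)
P(h, d) = (4 + h)/(2*d) (P(h, d) = (h + 4)/(d + d) = (4 + h)/((2*d)) = (4 + h)*(1/(2*d)) = (4 + h)/(2*d))
l(p, x) = 1/6 (l(p, x) = -(4 + 4)/(4*(-12)) = -(-1)*8/(4*12) = -1/2*(-1/3) = 1/6)
l(154, -182)/(-608) + 48410/38124 = (1/6)/(-608) + 48410/38124 = (1/6)*(-1/608) + 48410*(1/38124) = -1/3648 + 24205/19062 = 14713463/11589696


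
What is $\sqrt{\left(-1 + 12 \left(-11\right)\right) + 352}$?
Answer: $\sqrt{219} \approx 14.799$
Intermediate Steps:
$\sqrt{\left(-1 + 12 \left(-11\right)\right) + 352} = \sqrt{\left(-1 - 132\right) + 352} = \sqrt{-133 + 352} = \sqrt{219}$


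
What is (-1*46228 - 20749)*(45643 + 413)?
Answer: -3084692712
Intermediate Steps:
(-1*46228 - 20749)*(45643 + 413) = (-46228 - 20749)*46056 = -66977*46056 = -3084692712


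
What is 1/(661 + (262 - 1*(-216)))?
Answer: 1/1139 ≈ 0.00087796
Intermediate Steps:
1/(661 + (262 - 1*(-216))) = 1/(661 + (262 + 216)) = 1/(661 + 478) = 1/1139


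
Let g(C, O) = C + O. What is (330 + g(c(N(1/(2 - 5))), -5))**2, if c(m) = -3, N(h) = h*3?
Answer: 103684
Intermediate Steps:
N(h) = 3*h
(330 + g(c(N(1/(2 - 5))), -5))**2 = (330 + (-3 - 5))**2 = (330 - 8)**2 = 322**2 = 103684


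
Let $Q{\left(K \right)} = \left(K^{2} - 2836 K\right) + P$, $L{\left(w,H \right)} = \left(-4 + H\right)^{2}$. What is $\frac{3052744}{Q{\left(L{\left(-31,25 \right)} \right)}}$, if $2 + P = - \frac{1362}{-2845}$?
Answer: $- \frac{8685056680}{3004879103} \approx -2.8903$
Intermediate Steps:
$P = - \frac{4328}{2845}$ ($P = -2 - \frac{1362}{-2845} = -2 - - \frac{1362}{2845} = -2 + \frac{1362}{2845} = - \frac{4328}{2845} \approx -1.5213$)
$Q{\left(K \right)} = - \frac{4328}{2845} + K^{2} - 2836 K$ ($Q{\left(K \right)} = \left(K^{2} - 2836 K\right) - \frac{4328}{2845} = - \frac{4328}{2845} + K^{2} - 2836 K$)
$\frac{3052744}{Q{\left(L{\left(-31,25 \right)} \right)}} = \frac{3052744}{- \frac{4328}{2845} + \left(\left(-4 + 25\right)^{2}\right)^{2} - 2836 \left(-4 + 25\right)^{2}} = \frac{3052744}{- \frac{4328}{2845} + \left(21^{2}\right)^{2} - 2836 \cdot 21^{2}} = \frac{3052744}{- \frac{4328}{2845} + 441^{2} - 1250676} = \frac{3052744}{- \frac{4328}{2845} + 194481 - 1250676} = \frac{3052744}{- \frac{3004879103}{2845}} = 3052744 \left(- \frac{2845}{3004879103}\right) = - \frac{8685056680}{3004879103}$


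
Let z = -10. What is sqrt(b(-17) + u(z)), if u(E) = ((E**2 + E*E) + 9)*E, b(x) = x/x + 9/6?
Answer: 5*I*sqrt(334)/2 ≈ 45.689*I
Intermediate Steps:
b(x) = 5/2 (b(x) = 1 + 9*(1/6) = 1 + 3/2 = 5/2)
u(E) = E*(9 + 2*E**2) (u(E) = ((E**2 + E**2) + 9)*E = (2*E**2 + 9)*E = (9 + 2*E**2)*E = E*(9 + 2*E**2))
sqrt(b(-17) + u(z)) = sqrt(5/2 - 10*(9 + 2*(-10)**2)) = sqrt(5/2 - 10*(9 + 2*100)) = sqrt(5/2 - 10*(9 + 200)) = sqrt(5/2 - 10*209) = sqrt(5/2 - 2090) = sqrt(-4175/2) = 5*I*sqrt(334)/2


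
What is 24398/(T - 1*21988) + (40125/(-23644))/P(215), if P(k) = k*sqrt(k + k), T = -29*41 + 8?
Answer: -24398/23169 - 1605*sqrt(430)/87435512 ≈ -1.0534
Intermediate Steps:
T = -1181 (T = -1189 + 8 = -1181)
P(k) = sqrt(2)*k**(3/2) (P(k) = k*sqrt(2*k) = k*(sqrt(2)*sqrt(k)) = sqrt(2)*k**(3/2))
24398/(T - 1*21988) + (40125/(-23644))/P(215) = 24398/(-1181 - 1*21988) + (40125/(-23644))/((sqrt(2)*215**(3/2))) = 24398/(-1181 - 21988) + (40125*(-1/23644))/((sqrt(2)*(215*sqrt(215)))) = 24398/(-23169) - 40125*sqrt(430)/92450/23644 = 24398*(-1/23169) - 1605*sqrt(430)/87435512 = -24398/23169 - 1605*sqrt(430)/87435512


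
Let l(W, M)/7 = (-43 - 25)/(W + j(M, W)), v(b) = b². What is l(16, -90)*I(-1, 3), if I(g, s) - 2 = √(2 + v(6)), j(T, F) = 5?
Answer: -136/3 - 68*√38/3 ≈ -185.06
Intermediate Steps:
l(W, M) = -476/(5 + W) (l(W, M) = 7*((-43 - 25)/(W + 5)) = 7*(-68/(5 + W)) = -476/(5 + W))
I(g, s) = 2 + √38 (I(g, s) = 2 + √(2 + 6²) = 2 + √(2 + 36) = 2 + √38)
l(16, -90)*I(-1, 3) = (-476/(5 + 16))*(2 + √38) = (-476/21)*(2 + √38) = (-476*1/21)*(2 + √38) = -68*(2 + √38)/3 = -136/3 - 68*√38/3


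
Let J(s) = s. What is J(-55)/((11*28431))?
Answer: -5/28431 ≈ -0.00017586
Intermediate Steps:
J(-55)/((11*28431)) = -55/(11*28431) = -55/312741 = -55*1/312741 = -5/28431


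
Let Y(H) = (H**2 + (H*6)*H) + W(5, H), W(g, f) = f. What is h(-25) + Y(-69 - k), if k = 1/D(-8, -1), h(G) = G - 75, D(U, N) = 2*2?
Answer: 534395/16 ≈ 33400.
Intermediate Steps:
D(U, N) = 4
h(G) = -75 + G
k = 1/4 ≈ 0.25000
Y(H) = H + 7*H**2 (Y(H) = (H**2 + (H*6)*H) + H = (H**2 + (6*H)*H) + H = (H**2 + 6*H**2) + H = 7*H**2 + H = H + 7*H**2)
h(-25) + Y(-69 - k) = (-75 - 25) + (-69 - 1*1/4)*(1 + 7*(-69 - 1*1/4)) = -100 + (-69 - 1/4)*(1 + 7*(-69 - 1/4)) = -100 - 277*(1 + 7*(-277/4))/4 = -100 - 277*(1 - 1939/4)/4 = -100 - 277/4*(-1935/4) = -100 + 535995/16 = 534395/16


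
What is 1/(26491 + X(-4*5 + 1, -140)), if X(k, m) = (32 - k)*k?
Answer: 1/25522 ≈ 3.9182e-5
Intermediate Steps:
X(k, m) = k*(32 - k)
1/(26491 + X(-4*5 + 1, -140)) = 1/(26491 + (-4*5 + 1)*(32 - (-4*5 + 1))) = 1/(26491 + (-20 + 1)*(32 - (-20 + 1))) = 1/(26491 - 19*(32 - 1*(-19))) = 1/(26491 - 19*(32 + 19)) = 1/(26491 - 19*51) = 1/(26491 - 969) = 1/25522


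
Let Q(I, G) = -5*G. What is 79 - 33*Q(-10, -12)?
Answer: -1901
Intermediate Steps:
79 - 33*Q(-10, -12) = 79 - (-165)*(-12) = 79 - 33*60 = 79 - 1980 = -1901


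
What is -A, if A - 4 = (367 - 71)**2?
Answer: -87620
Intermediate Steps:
A = 87620 (A = 4 + (367 - 71)**2 = 4 + 296**2 = 4 + 87616 = 87620)
-A = -1*87620 = -87620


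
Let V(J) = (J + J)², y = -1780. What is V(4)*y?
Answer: -113920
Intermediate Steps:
V(J) = 4*J² (V(J) = (2*J)² = 4*J²)
V(4)*y = (4*4²)*(-1780) = (4*16)*(-1780) = 64*(-1780) = -113920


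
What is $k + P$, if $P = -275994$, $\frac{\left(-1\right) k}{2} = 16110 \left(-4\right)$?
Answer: $-147114$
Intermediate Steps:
$k = 128880$ ($k = - 2 \cdot 16110 \left(-4\right) = \left(-2\right) \left(-64440\right) = 128880$)
$k + P = 128880 - 275994 = -147114$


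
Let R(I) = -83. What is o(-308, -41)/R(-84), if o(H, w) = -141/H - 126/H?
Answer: -267/25564 ≈ -0.010444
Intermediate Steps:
o(H, w) = -267/H
o(-308, -41)/R(-84) = -267/(-308)/(-83) = -267*(-1/308)*(-1/83) = (267/308)*(-1/83) = -267/25564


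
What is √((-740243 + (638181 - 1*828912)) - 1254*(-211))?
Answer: 2*I*√166595 ≈ 816.32*I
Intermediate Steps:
√((-740243 + (638181 - 1*828912)) - 1254*(-211)) = √((-740243 + (638181 - 828912)) + 264594) = √((-740243 - 190731) + 264594) = √(-930974 + 264594) = √(-666380) = 2*I*√166595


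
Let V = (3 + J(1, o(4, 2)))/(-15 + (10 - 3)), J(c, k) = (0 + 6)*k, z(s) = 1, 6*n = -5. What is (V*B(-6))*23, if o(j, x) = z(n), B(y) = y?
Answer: 621/4 ≈ 155.25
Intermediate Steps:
n = -⅚ (n = (⅙)*(-5) = -⅚ ≈ -0.83333)
o(j, x) = 1
J(c, k) = 6*k
V = -9/8 (V = (3 + 6*1)/(-15 + (10 - 3)) = (3 + 6)/(-15 + 7) = 9/(-8) = 9*(-⅛) = -9/8 ≈ -1.1250)
(V*B(-6))*23 = -9/8*(-6)*23 = (27/4)*23 = 621/4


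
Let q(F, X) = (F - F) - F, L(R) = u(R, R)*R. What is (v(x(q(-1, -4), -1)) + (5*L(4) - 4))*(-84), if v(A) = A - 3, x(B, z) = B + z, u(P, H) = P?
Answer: -6132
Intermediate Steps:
L(R) = R² (L(R) = R*R = R²)
q(F, X) = -F (q(F, X) = 0 - F = -F)
v(A) = -3 + A
(v(x(q(-1, -4), -1)) + (5*L(4) - 4))*(-84) = ((-3 + (-1*(-1) - 1)) + (5*4² - 4))*(-84) = ((-3 + (1 - 1)) + (5*16 - 4))*(-84) = ((-3 + 0) + (80 - 4))*(-84) = (-3 + 76)*(-84) = 73*(-84) = -6132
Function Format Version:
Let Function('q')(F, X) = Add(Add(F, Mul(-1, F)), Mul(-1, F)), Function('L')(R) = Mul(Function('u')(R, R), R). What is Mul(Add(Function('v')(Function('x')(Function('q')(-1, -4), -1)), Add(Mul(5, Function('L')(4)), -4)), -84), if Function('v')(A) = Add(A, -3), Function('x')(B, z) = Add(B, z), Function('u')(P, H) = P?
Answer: -6132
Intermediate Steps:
Function('L')(R) = Pow(R, 2) (Function('L')(R) = Mul(R, R) = Pow(R, 2))
Function('q')(F, X) = Mul(-1, F) (Function('q')(F, X) = Add(0, Mul(-1, F)) = Mul(-1, F))
Function('v')(A) = Add(-3, A)
Mul(Add(Function('v')(Function('x')(Function('q')(-1, -4), -1)), Add(Mul(5, Function('L')(4)), -4)), -84) = Mul(Add(Add(-3, Add(Mul(-1, -1), -1)), Add(Mul(5, Pow(4, 2)), -4)), -84) = Mul(Add(Add(-3, Add(1, -1)), Add(Mul(5, 16), -4)), -84) = Mul(Add(Add(-3, 0), Add(80, -4)), -84) = Mul(Add(-3, 76), -84) = Mul(73, -84) = -6132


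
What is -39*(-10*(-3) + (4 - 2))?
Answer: -1248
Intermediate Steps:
-39*(-10*(-3) + (4 - 2)) = -39*(30 + 2) = -39*32 = -1248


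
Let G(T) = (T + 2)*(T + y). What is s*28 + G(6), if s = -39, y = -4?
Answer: -1076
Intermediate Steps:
G(T) = (-4 + T)*(2 + T) (G(T) = (T + 2)*(T - 4) = (2 + T)*(-4 + T) = (-4 + T)*(2 + T))
s*28 + G(6) = -39*28 + (-8 + 6² - 2*6) = -1092 + (-8 + 36 - 12) = -1092 + 16 = -1076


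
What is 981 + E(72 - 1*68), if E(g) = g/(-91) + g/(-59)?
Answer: 5266389/5369 ≈ 980.89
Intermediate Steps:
E(g) = -150*g/5369 (E(g) = g*(-1/91) + g*(-1/59) = -g/91 - g/59 = -150*g/5369)
981 + E(72 - 1*68) = 981 - 150*(72 - 1*68)/5369 = 981 - 150*(72 - 68)/5369 = 981 - 150/5369*4 = 981 - 600/5369 = 5266389/5369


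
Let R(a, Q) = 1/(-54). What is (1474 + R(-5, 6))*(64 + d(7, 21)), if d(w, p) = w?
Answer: 5651245/54 ≈ 1.0465e+5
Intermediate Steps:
R(a, Q) = -1/54
(1474 + R(-5, 6))*(64 + d(7, 21)) = (1474 - 1/54)*(64 + 7) = (79595/54)*71 = 5651245/54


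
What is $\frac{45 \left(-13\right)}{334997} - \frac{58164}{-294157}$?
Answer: $\frac{1485591051}{7580131733} \approx 0.19598$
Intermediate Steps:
$\frac{45 \left(-13\right)}{334997} - \frac{58164}{-294157} = \left(-585\right) \frac{1}{334997} - - \frac{58164}{294157} = - \frac{45}{25769} + \frac{58164}{294157} = \frac{1485591051}{7580131733}$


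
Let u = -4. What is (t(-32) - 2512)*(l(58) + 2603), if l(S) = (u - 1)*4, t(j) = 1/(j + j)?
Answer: -415266327/64 ≈ -6.4885e+6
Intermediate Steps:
t(j) = 1/(2*j)
l(S) = -20 (l(S) = (-4 - 1)*4 = -5*4 = -20)
(t(-32) - 2512)*(l(58) + 2603) = ((½)/(-32) - 2512)*(-20 + 2603) = ((½)*(-1/32) - 2512)*2583 = (-1/64 - 2512)*2583 = -160769/64*2583 = -415266327/64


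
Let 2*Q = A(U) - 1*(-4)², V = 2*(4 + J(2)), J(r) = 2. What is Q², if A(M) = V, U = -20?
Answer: 4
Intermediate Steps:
V = 12 (V = 2*(4 + 2) = 2*6 = 12)
A(M) = 12
Q = -2 (Q = (12 - 1*(-4)²)/2 = (12 - 1*16)/2 = (12 - 16)/2 = (½)*(-4) = -2)
Q² = (-2)² = 4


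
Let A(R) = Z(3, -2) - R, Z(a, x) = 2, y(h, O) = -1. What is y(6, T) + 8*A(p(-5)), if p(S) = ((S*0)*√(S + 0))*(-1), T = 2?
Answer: 15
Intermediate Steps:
p(S) = 0 (p(S) = (0*√S)*(-1) = 0*(-1) = 0)
A(R) = 2 - R
y(6, T) + 8*A(p(-5)) = -1 + 8*(2 - 1*0) = -1 + 8*(2 + 0) = -1 + 8*2 = -1 + 16 = 15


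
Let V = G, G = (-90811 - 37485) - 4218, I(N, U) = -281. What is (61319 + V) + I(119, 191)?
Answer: -71476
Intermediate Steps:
G = -132514 (G = -128296 - 4218 = -132514)
V = -132514
(61319 + V) + I(119, 191) = (61319 - 132514) - 281 = -71195 - 281 = -71476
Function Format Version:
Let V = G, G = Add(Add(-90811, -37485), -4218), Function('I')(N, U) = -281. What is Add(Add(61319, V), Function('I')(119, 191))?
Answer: -71476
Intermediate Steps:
G = -132514 (G = Add(-128296, -4218) = -132514)
V = -132514
Add(Add(61319, V), Function('I')(119, 191)) = Add(Add(61319, -132514), -281) = Add(-71195, -281) = -71476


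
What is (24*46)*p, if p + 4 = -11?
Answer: -16560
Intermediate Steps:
p = -15 (p = -4 - 11 = -15)
(24*46)*p = (24*46)*(-15) = 1104*(-15) = -16560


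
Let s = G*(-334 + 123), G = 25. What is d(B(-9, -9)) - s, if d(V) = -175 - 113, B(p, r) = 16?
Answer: 4987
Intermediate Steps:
s = -5275 (s = 25*(-334 + 123) = 25*(-211) = -5275)
d(V) = -288
d(B(-9, -9)) - s = -288 - 1*(-5275) = -288 + 5275 = 4987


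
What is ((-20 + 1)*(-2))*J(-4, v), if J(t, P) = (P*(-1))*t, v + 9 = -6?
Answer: -2280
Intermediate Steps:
v = -15 (v = -9 - 6 = -15)
J(t, P) = -P*t (J(t, P) = (-P)*t = -P*t)
((-20 + 1)*(-2))*J(-4, v) = ((-20 + 1)*(-2))*(-1*(-15)*(-4)) = -19*(-2)*(-60) = 38*(-60) = -2280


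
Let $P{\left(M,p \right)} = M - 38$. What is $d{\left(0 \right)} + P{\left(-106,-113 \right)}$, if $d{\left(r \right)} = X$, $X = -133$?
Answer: $-277$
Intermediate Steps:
$P{\left(M,p \right)} = -38 + M$
$d{\left(r \right)} = -133$
$d{\left(0 \right)} + P{\left(-106,-113 \right)} = -133 - 144 = -277$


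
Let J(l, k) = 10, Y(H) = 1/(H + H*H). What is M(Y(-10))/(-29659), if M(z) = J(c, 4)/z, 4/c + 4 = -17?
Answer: -900/29659 ≈ -0.030345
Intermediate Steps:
c = -4/21 (c = 4/(-4 - 17) = 4/(-21) = 4*(-1/21) = -4/21 ≈ -0.19048)
Y(H) = 1/(H + H**2)
M(z) = 10/z
M(Y(-10))/(-29659) = (10/((1/((-10)*(1 - 10)))))/(-29659) = (10/((-1/10/(-9))))*(-1/29659) = (10/((-1/10*(-1/9))))*(-1/29659) = (10/(1/90))*(-1/29659) = (10*90)*(-1/29659) = 900*(-1/29659) = -900/29659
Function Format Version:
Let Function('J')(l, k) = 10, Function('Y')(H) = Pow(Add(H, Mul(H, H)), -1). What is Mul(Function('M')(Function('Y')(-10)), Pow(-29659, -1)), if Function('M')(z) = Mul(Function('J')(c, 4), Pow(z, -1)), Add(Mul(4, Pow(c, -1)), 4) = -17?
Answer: Rational(-900, 29659) ≈ -0.030345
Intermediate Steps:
c = Rational(-4, 21) (c = Mul(4, Pow(Add(-4, -17), -1)) = Mul(4, Pow(-21, -1)) = Mul(4, Rational(-1, 21)) = Rational(-4, 21) ≈ -0.19048)
Function('Y')(H) = Pow(Add(H, Pow(H, 2)), -1)
Function('M')(z) = Mul(10, Pow(z, -1))
Mul(Function('M')(Function('Y')(-10)), Pow(-29659, -1)) = Mul(Mul(10, Pow(Mul(Pow(-10, -1), Pow(Add(1, -10), -1)), -1)), Pow(-29659, -1)) = Mul(Mul(10, Pow(Mul(Rational(-1, 10), Pow(-9, -1)), -1)), Rational(-1, 29659)) = Mul(Mul(10, Pow(Mul(Rational(-1, 10), Rational(-1, 9)), -1)), Rational(-1, 29659)) = Mul(Mul(10, Pow(Rational(1, 90), -1)), Rational(-1, 29659)) = Mul(Mul(10, 90), Rational(-1, 29659)) = Mul(900, Rational(-1, 29659)) = Rational(-900, 29659)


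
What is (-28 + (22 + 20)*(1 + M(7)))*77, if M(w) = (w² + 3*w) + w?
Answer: 250096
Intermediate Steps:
M(w) = w² + 4*w
(-28 + (22 + 20)*(1 + M(7)))*77 = (-28 + (22 + 20)*(1 + 7*(4 + 7)))*77 = (-28 + 42*(1 + 7*11))*77 = (-28 + 42*(1 + 77))*77 = (-28 + 42*78)*77 = (-28 + 3276)*77 = 3248*77 = 250096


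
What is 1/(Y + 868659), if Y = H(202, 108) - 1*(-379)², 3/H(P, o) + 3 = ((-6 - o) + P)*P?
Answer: 17773/12885744917 ≈ 1.3793e-6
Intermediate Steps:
H(P, o) = 3/(-3 + P*(-6 + P - o)) (H(P, o) = 3/(-3 + ((-6 - o) + P)*P) = 3/(-3 + (-6 + P - o)*P) = 3/(-3 + P*(-6 + P - o)))
Y = -2552931490/17773 (Y = -3/(3 - 1*202² + 6*202 + 202*108) - 1*(-379)² = -3/(3 - 1*40804 + 1212 + 21816) - 1*143641 = -3/(3 - 40804 + 1212 + 21816) - 143641 = -3/(-17773) - 143641 = -3*(-1/17773) - 143641 = 3/17773 - 143641 = -2552931490/17773 ≈ -1.4364e+5)
1/(Y + 868659) = 1/(-2552931490/17773 + 868659) = 1/(12885744917/17773) = 17773/12885744917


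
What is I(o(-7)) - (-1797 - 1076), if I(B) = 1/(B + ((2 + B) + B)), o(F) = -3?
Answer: 20110/7 ≈ 2872.9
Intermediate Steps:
I(B) = 1/(2 + 3*B) (I(B) = 1/(B + (2 + 2*B)) = 1/(2 + 3*B))
I(o(-7)) - (-1797 - 1076) = 1/(2 + 3*(-3)) - (-1797 - 1076) = 1/(2 - 9) - 1*(-2873) = 1/(-7) + 2873 = -⅐ + 2873 = 20110/7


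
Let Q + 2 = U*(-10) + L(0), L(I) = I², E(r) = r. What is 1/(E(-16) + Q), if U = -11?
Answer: 1/92 ≈ 0.010870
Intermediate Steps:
Q = 108 (Q = -2 + (-11*(-10) + 0²) = -2 + (110 + 0) = -2 + 110 = 108)
1/(E(-16) + Q) = 1/(-16 + 108) = 1/92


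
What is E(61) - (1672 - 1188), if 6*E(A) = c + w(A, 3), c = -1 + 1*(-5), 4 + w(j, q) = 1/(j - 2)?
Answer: -171925/354 ≈ -485.66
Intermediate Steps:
w(j, q) = -4 + 1/(-2 + j) (w(j, q) = -4 + 1/(j - 2) = -4 + 1/(-2 + j))
c = -6 (c = -1 - 5 = -6)
E(A) = -1 + (9 - 4*A)/(6*(-2 + A)) (E(A) = (-6 + (9 - 4*A)/(-2 + A))/6 = -1 + (9 - 4*A)/(6*(-2 + A)))
E(61) - (1672 - 1188) = (21 - 10*61)/(6*(-2 + 61)) - (1672 - 1188) = (⅙)*(21 - 610)/59 - 1*484 = (⅙)*(1/59)*(-589) - 484 = -589/354 - 484 = -171925/354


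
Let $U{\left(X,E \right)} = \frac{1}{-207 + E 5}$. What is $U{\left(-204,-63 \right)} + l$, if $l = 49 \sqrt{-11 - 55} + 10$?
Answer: $\frac{5219}{522} + 49 i \sqrt{66} \approx 9.9981 + 398.08 i$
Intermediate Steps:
$l = 10 + 49 i \sqrt{66}$ ($l = 49 \sqrt{-66} + 10 = 49 i \sqrt{66} + 10 = 10 + 49 i \sqrt{66} \approx 10.0 + 398.08 i$)
$U{\left(X,E \right)} = \frac{1}{-207 + 5 E}$
$U{\left(-204,-63 \right)} + l = \frac{1}{-207 + 5 \left(-63\right)} + \left(10 + 49 i \sqrt{66}\right) = \frac{1}{-207 - 315} + \left(10 + 49 i \sqrt{66}\right) = \frac{1}{-522} + \left(10 + 49 i \sqrt{66}\right) = - \frac{1}{522} + \left(10 + 49 i \sqrt{66}\right) = \frac{5219}{522} + 49 i \sqrt{66}$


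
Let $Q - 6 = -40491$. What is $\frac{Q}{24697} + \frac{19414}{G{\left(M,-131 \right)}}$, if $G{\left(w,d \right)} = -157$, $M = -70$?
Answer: $- \frac{485823703}{3877429} \approx -125.3$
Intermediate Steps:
$Q = -40485$ ($Q = 6 - 40491 = -40485$)
$\frac{Q}{24697} + \frac{19414}{G{\left(M,-131 \right)}} = - \frac{40485}{24697} + \frac{19414}{-157} = \left(-40485\right) \frac{1}{24697} + 19414 \left(- \frac{1}{157}\right) = - \frac{40485}{24697} - \frac{19414}{157} = - \frac{485823703}{3877429}$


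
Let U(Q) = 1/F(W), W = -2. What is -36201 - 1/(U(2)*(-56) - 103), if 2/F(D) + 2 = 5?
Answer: -6769586/187 ≈ -36201.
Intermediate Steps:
F(D) = 2/3 (F(D) = 2/(-2 + 5) = 2/3)
U(Q) = 3/2 (U(Q) = 1/(2/3) = 3/2)
-36201 - 1/(U(2)*(-56) - 103) = -36201 - 1/((3/2)*(-56) - 103) = -36201 - 1/(-84 - 103) = -36201 - 1/(-187) = -36201 - 1*(-1/187) = -36201 + 1/187 = -6769586/187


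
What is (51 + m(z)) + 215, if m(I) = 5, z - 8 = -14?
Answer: 271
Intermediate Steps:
z = -6 (z = 8 - 14 = -6)
(51 + m(z)) + 215 = (51 + 5) + 215 = 56 + 215 = 271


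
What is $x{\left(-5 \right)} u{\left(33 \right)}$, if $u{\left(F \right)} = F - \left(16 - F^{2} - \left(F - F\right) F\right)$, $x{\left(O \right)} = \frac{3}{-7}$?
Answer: $-474$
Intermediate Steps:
$x{\left(O \right)} = - \frac{3}{7}$ ($x{\left(O \right)} = 3 \left(- \frac{1}{7}\right) = - \frac{3}{7}$)
$u{\left(F \right)} = -16 + F + F^{2}$ ($u{\left(F \right)} = F + \left(\left(F^{2} + 0 F\right) - 16\right) = F + \left(\left(F^{2} + 0\right) - 16\right) = F + \left(F^{2} - 16\right) = F + \left(-16 + F^{2}\right) = -16 + F + F^{2}$)
$x{\left(-5 \right)} u{\left(33 \right)} = - \frac{3 \left(-16 + 33 + 33^{2}\right)}{7} = - \frac{3 \left(-16 + 33 + 1089\right)}{7} = \left(- \frac{3}{7}\right) 1106 = -474$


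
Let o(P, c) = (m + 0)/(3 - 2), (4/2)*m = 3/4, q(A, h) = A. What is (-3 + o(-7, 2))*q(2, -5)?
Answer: -21/4 ≈ -5.2500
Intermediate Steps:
m = 3/8 (m = (3/4)/2 = (3*(¼))/2 = (½)*(¾) = 3/8 ≈ 0.37500)
o(P, c) = 3/8 (o(P, c) = (3/8 + 0)/(3 - 2) = (3/8)/1 = (3/8)*1 = 3/8)
(-3 + o(-7, 2))*q(2, -5) = (-3 + 3/8)*2 = -21/8*2 = -21/4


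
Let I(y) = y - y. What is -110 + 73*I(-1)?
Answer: -110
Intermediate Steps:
I(y) = 0
-110 + 73*I(-1) = -110 + 73*0 = -110 + 0 = -110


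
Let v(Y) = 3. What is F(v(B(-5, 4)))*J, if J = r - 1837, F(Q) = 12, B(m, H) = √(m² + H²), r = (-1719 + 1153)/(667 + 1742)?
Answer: -17703596/803 ≈ -22047.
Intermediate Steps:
r = -566/2409 ≈ -0.23495
B(m, H) = √(H² + m²)
J = -4425899/2409 (J = -566/2409 - 1837 = -4425899/2409 ≈ -1837.2)
F(v(B(-5, 4)))*J = 12*(-4425899/2409) = -17703596/803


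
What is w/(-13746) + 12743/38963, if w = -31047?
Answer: 5843247/2259854 ≈ 2.5857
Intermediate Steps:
w/(-13746) + 12743/38963 = -31047/(-13746) + 12743/38963 = -31047*(-1/13746) + 12743*(1/38963) = 131/58 + 12743/38963 = 5843247/2259854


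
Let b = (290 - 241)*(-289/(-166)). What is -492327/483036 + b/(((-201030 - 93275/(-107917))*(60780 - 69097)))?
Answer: -2457683990473169140943/2411303673067402814020 ≈ -1.0192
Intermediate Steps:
b = 14161/166 (b = 49*(-289*(-1/166)) = 49*(289/166) = 14161/166 ≈ 85.307)
-492327/483036 + b/(((-201030 - 93275/(-107917))*(60780 - 69097))) = -492327/483036 + 14161/(166*(((-201030 - 93275/(-107917))*(60780 - 69097)))) = -492327*1/483036 + 14161/(166*(((-201030 - 93275*(-1/107917))*(-8317)))) = -164109/161012 + 14161/(166*(((-201030 + 93275/107917)*(-8317)))) = -164109/161012 + 14161/(166*((-21694461235/107917*(-8317)))) = -164109/161012 + 14161/(166*(180432834091495/107917)) = -164109/161012 + (14161/166)*(107917/180432834091495) = -164109/161012 + 1528212637/29951850459188170 = -2457683990473169140943/2411303673067402814020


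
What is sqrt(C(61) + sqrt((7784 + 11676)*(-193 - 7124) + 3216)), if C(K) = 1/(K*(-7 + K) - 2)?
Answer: sqrt(823 + 167977592*I*sqrt(37041))/1646 ≈ 77.242 + 77.242*I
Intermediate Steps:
C(K) = 1/(-2 + K*(-7 + K))
sqrt(C(61) + sqrt((7784 + 11676)*(-193 - 7124) + 3216)) = sqrt(1/(-2 + 61**2 - 7*61) + sqrt((7784 + 11676)*(-193 - 7124) + 3216)) = sqrt(1/(-2 + 3721 - 427) + sqrt(19460*(-7317) + 3216)) = sqrt(1/3292 + sqrt(-142388820 + 3216)) = sqrt(1/3292 + sqrt(-142385604)) = sqrt(1/3292 + 62*I*sqrt(37041))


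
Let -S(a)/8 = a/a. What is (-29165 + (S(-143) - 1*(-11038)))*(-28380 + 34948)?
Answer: -119110680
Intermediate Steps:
S(a) = -8 (S(a) = -8*a/a = -8*1 = -8)
(-29165 + (S(-143) - 1*(-11038)))*(-28380 + 34948) = (-29165 + (-8 - 1*(-11038)))*(-28380 + 34948) = (-29165 + (-8 + 11038))*6568 = (-29165 + 11030)*6568 = -18135*6568 = -119110680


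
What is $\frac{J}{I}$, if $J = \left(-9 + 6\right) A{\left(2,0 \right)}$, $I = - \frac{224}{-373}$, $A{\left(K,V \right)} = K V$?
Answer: $0$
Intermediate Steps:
$I = \frac{224}{373}$ ($I = \left(-224\right) \left(- \frac{1}{373}\right) = \frac{224}{373} \approx 0.60054$)
$J = 0$ ($J = \left(-9 + 6\right) 2 \cdot 0 = \left(-3\right) 0 = 0$)
$\frac{J}{I} = \frac{0}{\frac{224}{373}} = 0 \cdot \frac{373}{224} = 0$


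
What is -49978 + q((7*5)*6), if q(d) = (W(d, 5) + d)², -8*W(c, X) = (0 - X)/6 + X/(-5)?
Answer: -13321031/2304 ≈ -5781.7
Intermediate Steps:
W(c, X) = 11*X/240 (W(c, X) = -((0 - X)/6 + X/(-5))/8 = -(-X*(⅙) + X*(-⅕))/8 = -(-X/6 - X/5)/8 = -(-11)*X/240 = 11*X/240)
q(d) = (11/48 + d)² (q(d) = ((11/240)*5 + d)² = (11/48 + d)²)
-49978 + q((7*5)*6) = -49978 + (11 + 48*((7*5)*6))²/2304 = -49978 + (11 + 48*(35*6))²/2304 = -49978 + (11 + 48*210)²/2304 = -49978 + (11 + 10080)²/2304 = -49978 + (1/2304)*10091² = -49978 + (1/2304)*101828281 = -49978 + 101828281/2304 = -13321031/2304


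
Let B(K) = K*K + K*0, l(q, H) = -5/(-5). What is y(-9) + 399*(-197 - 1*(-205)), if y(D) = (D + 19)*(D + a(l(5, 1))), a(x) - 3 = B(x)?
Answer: 3142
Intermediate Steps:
l(q, H) = 1 (l(q, H) = -5*(-1/5) = 1)
B(K) = K**2 (B(K) = K**2 + 0 = K**2)
a(x) = 3 + x**2
y(D) = (4 + D)*(19 + D) (y(D) = (D + 19)*(D + (3 + 1**2)) = (19 + D)*(D + (3 + 1)) = (19 + D)*(D + 4) = (19 + D)*(4 + D) = (4 + D)*(19 + D))
y(-9) + 399*(-197 - 1*(-205)) = (76 + (-9)**2 + 23*(-9)) + 399*(-197 - 1*(-205)) = (76 + 81 - 207) + 399*(-197 + 205) = -50 + 399*8 = -50 + 3192 = 3142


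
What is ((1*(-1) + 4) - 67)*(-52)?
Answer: 3328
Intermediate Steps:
((1*(-1) + 4) - 67)*(-52) = ((-1 + 4) - 67)*(-52) = (3 - 67)*(-52) = -64*(-52) = 3328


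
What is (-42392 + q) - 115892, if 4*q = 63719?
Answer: -569417/4 ≈ -1.4235e+5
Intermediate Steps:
q = 63719/4 (q = (¼)*63719 = 63719/4 ≈ 15930.)
(-42392 + q) - 115892 = (-42392 + 63719/4) - 115892 = -105849/4 - 115892 = -569417/4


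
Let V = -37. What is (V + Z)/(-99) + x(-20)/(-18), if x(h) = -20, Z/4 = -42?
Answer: 35/11 ≈ 3.1818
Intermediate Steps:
Z = -168 (Z = 4*(-42) = -168)
(V + Z)/(-99) + x(-20)/(-18) = (-37 - 168)/(-99) - 20/(-18) = -205*(-1/99) - 20*(-1/18) = 205/99 + 10/9 = 35/11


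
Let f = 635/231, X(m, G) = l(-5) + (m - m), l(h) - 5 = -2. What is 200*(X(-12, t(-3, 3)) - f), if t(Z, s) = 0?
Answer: 11600/231 ≈ 50.216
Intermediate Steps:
l(h) = 3 (l(h) = 5 - 2 = 3)
X(m, G) = 3 (X(m, G) = 3 + (m - m) = 3 + 0 = 3)
f = 635/231 (f = 635*(1/231) = 635/231 ≈ 2.7489)
200*(X(-12, t(-3, 3)) - f) = 200*(3 - 1*635/231) = 200*(3 - 635/231) = 200*(58/231) = 11600/231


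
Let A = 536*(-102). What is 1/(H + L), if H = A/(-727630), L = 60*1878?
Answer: 363815/40994701536 ≈ 8.8747e-6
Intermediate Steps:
A = -54672
L = 112680
H = 27336/363815 (H = -54672/(-727630) = -54672*(-1/727630) = 27336/363815 ≈ 0.075137)
1/(H + L) = 1/(27336/363815 + 112680) = 1/(40994701536/363815) = 363815/40994701536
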